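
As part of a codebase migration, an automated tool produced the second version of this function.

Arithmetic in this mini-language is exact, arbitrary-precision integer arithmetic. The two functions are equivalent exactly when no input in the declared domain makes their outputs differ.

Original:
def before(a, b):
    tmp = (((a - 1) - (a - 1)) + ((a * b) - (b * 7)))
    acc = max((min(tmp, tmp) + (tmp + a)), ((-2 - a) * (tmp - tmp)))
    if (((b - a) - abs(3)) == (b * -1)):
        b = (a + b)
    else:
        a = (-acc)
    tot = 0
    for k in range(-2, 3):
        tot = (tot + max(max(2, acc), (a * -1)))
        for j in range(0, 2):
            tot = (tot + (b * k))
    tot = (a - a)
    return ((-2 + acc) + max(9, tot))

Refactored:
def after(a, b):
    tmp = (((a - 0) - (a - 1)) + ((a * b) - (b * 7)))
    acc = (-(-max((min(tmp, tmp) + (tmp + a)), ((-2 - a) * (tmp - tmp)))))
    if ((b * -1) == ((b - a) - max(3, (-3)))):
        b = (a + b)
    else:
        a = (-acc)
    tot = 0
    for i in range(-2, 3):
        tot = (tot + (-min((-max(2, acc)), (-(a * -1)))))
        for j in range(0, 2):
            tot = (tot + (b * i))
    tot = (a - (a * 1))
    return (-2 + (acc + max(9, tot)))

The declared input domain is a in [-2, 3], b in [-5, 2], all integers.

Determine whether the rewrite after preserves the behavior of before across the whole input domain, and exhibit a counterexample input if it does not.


At a=-2, b=-5: before gives 95, after gives 97.
verdict: not equivalent; witness: a=-2, b=-5


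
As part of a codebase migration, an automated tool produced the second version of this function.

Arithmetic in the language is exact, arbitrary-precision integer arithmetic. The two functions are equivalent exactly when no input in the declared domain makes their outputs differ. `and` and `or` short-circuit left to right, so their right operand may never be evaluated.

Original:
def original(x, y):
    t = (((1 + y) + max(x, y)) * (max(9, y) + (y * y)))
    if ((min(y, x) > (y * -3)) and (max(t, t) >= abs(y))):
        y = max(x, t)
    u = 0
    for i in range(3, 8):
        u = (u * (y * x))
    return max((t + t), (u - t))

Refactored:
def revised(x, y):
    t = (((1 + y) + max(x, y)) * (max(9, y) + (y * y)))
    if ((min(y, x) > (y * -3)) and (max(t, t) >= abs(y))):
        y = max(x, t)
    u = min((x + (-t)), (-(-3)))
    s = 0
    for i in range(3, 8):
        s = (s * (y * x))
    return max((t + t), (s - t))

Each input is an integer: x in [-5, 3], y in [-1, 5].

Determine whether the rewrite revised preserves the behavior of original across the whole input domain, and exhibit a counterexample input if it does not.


Side by side, the visible changes include: arithmetic usage differs; statement counts differ; constant usage differs; local variable names differ; min/max/abs usage differs.
Spot check at x=-4, y=3 — original: t = 126; ((min(y, x) > (y * -3)) and (max(t, t) >= abs(y))) -> true; y = 126; u = 0; [i=3]; u = 0; [i=4]; u = 0; [i=5]; u = 0; [i=6]; u = 0; [i=7]; u = 0; return 252. revised: t = 126; ((min(y, x) > (y * -3)) and (max(t, t) >= abs(y))) -> true; y = 126; u = -130; s = 0; [i=3]; s = 0; [i=4]; s = 0; [i=5]; s = 0; [i=6]; s = 0; [i=7]; s = 0; return 252. Both give 252.
An exhaustive pass over the 63 declared inputs shows identical outputs.
verdict: equivalent


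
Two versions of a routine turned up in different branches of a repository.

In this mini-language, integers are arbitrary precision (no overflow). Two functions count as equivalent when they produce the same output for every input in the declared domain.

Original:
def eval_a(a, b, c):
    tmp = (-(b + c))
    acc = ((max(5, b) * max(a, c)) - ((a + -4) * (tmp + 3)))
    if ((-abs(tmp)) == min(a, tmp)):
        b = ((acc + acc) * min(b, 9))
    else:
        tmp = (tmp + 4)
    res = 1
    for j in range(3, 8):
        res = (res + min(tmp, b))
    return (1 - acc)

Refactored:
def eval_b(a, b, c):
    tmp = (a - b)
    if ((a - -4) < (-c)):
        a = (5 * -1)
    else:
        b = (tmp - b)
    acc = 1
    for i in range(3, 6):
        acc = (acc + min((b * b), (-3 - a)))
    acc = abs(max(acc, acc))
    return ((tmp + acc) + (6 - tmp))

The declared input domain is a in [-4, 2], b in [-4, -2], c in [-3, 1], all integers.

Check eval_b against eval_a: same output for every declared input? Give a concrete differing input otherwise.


At a=-4, b=-4, c=-3: eval_a gives -64, eval_b gives 13.
verdict: not equivalent; witness: a=-4, b=-4, c=-3


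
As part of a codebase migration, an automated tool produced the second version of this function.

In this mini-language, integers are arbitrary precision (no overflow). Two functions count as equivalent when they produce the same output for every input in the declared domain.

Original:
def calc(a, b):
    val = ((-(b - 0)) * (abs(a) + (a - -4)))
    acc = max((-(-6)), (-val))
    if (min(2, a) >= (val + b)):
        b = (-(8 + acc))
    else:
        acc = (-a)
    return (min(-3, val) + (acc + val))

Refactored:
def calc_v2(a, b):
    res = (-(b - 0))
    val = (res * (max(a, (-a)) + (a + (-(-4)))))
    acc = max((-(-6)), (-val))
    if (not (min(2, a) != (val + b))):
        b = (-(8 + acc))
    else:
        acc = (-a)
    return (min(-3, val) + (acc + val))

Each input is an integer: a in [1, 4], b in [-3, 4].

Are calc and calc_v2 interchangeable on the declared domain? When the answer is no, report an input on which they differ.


On input a=1, b=0, calc returns 3 while calc_v2 returns -4.
verdict: not equivalent; witness: a=1, b=0


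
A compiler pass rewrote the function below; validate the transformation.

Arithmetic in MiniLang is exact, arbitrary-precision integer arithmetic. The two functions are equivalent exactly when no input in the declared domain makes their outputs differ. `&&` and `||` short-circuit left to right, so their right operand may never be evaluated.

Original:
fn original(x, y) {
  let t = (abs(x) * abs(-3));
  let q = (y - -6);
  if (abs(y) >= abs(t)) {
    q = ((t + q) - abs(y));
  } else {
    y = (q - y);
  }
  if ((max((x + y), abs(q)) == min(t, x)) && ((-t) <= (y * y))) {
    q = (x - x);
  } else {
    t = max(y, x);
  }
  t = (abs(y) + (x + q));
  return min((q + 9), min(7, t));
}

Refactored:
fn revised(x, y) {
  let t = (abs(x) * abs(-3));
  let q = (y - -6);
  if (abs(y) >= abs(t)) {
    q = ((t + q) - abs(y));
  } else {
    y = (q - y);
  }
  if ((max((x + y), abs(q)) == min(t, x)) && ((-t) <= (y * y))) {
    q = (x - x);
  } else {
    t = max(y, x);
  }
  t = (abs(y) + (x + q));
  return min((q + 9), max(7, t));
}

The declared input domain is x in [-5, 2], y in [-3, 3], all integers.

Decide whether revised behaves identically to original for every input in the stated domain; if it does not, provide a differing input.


At x=-5, y=-3: original gives 4, revised gives 7.
verdict: not equivalent; witness: x=-5, y=-3


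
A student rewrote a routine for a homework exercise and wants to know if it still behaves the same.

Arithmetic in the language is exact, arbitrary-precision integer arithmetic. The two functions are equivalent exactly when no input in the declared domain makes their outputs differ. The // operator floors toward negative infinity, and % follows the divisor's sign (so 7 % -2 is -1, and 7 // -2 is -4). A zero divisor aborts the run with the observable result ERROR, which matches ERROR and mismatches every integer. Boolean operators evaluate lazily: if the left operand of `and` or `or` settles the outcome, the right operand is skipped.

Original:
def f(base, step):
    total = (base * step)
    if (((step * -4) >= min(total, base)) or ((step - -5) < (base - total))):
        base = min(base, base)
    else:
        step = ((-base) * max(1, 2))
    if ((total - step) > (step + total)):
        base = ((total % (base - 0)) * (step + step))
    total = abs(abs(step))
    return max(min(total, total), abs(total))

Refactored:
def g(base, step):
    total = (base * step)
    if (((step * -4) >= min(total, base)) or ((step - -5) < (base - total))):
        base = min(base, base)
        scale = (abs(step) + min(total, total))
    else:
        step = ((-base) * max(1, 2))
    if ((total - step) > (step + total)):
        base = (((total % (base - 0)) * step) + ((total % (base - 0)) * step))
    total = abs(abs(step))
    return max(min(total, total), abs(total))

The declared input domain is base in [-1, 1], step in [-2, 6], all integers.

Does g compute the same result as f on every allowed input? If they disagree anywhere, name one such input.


This is a faithful refactor — arithmetic usage differs, and min/max/abs usage differs, and statement counts differ, and local variable names differ, and constant usage differs, but the computed results match everywhere.
Spot check at base=1, step=5 — f: total becomes 5; next (((step * -4) >= min(total, base)) or ((step - -5) < (base - total))) evaluates to false; next step becomes -2; next ((total - step) > (step + total)) evaluates to true; next base becomes 0; next total becomes 2; next final value 2. g: total becomes 5; next (((step * -4) >= min(total, base)) or ((step - -5) < (base - total))) evaluates to false; next step becomes -2; next ((total - step) > (step + total)) evaluates to true; next base becomes 0; next total becomes 2; next final value 2. Both give 2.
An exhaustive pass over the 27 declared inputs shows identical outputs.
verdict: equivalent


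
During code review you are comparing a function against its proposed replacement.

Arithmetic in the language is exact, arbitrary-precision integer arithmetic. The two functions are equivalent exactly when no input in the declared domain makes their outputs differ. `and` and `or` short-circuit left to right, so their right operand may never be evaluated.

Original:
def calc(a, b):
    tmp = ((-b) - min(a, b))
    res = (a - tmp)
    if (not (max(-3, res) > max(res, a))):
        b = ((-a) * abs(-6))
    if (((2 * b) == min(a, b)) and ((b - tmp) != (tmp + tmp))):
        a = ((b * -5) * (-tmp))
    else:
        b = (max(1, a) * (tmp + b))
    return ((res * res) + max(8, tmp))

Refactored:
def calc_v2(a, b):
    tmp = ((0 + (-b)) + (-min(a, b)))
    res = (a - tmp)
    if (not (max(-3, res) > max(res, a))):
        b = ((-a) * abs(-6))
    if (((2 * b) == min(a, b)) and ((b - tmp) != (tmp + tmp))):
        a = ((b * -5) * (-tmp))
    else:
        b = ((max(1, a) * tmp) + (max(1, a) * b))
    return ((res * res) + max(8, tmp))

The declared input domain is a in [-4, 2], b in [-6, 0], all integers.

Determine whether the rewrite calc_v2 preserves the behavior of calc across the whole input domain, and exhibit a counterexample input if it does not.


Although min/max/abs usage differs, and constant usage differs, and arithmetic usage differs, 49/49 inputs agree.
verdict: equivalent


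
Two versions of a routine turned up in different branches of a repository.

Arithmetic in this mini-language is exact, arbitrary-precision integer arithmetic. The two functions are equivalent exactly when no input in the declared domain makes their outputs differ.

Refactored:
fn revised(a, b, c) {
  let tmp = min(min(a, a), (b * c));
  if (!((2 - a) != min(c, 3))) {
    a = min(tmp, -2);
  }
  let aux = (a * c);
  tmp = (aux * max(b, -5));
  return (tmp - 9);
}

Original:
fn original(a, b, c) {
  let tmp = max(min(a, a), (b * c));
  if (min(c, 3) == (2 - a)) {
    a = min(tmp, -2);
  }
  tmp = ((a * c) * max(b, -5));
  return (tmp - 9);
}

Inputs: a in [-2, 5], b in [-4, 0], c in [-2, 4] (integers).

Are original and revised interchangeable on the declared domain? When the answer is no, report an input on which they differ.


Take a=-1, b=-4, c=3.
original: tmp becomes -1; next (min(c, 3) == (2 - a)) evaluates to true; next a becomes -2; next tmp becomes 24; next final value 15
revised: tmp becomes -12; next (!((2 - a) != min(c, 3))) evaluates to true; next a becomes -12; next aux becomes -36; next tmp becomes 144; next final value 135
15 and 135 differ, so these are not the same function on this domain.
verdict: not equivalent; witness: a=-1, b=-4, c=3


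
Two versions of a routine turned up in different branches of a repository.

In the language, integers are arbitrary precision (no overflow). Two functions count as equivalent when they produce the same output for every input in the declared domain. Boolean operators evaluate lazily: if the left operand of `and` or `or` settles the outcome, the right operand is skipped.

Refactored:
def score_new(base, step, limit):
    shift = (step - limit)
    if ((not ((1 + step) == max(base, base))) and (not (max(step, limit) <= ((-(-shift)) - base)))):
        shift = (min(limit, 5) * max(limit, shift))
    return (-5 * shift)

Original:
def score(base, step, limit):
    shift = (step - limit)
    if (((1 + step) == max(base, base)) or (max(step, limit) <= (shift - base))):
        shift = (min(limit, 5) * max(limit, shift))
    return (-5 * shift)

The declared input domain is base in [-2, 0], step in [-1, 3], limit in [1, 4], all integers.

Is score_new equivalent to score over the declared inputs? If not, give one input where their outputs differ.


Consider the input base=-2, step=-1, limit=1.
score: shift = -2; (((1 + step) == max(base, base)) or (max(step, limit) <= (shift - base))) -> false; return 10
score_new: shift = -2; ((not ((1 + step) == max(base, base))) and (not (max(step, limit) <= ((-(-shift)) - base)))) -> true; shift = 1; return -5
10 vs -5 — the two versions disagree here.
verdict: not equivalent; witness: base=-2, step=-1, limit=1


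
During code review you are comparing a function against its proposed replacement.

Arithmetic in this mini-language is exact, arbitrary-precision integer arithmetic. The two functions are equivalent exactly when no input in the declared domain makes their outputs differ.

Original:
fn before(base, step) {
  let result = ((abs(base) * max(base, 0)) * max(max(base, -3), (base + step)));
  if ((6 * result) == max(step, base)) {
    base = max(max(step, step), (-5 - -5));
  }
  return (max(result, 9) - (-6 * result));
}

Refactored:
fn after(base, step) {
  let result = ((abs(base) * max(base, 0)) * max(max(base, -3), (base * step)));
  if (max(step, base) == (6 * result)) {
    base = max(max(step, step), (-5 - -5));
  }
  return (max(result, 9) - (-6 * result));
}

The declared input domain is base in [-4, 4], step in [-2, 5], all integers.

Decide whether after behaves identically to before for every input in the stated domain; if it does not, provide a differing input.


Run the pair on base=1, step=1.
before: result = 2; ((6 * result) == max(step, base)) -> false; return 21
after: result = 1; (max(step, base) == (6 * result)) -> false; return 15
21 != 15, so the rewrite changes behavior.
verdict: not equivalent; witness: base=1, step=1


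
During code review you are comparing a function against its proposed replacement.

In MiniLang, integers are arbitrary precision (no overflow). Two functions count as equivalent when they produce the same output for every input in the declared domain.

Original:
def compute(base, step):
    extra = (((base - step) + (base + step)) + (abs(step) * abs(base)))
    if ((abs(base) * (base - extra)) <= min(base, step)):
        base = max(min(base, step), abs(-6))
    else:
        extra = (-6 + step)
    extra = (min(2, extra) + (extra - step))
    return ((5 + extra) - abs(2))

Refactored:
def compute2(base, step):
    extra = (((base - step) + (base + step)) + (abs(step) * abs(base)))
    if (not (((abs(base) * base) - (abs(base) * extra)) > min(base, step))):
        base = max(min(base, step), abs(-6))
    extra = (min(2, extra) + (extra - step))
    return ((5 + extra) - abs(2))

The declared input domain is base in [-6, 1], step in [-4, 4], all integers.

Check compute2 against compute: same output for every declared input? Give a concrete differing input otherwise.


Input base=-6, step=-1: -10 from compute versus -8 from compute2.
verdict: not equivalent; witness: base=-6, step=-1


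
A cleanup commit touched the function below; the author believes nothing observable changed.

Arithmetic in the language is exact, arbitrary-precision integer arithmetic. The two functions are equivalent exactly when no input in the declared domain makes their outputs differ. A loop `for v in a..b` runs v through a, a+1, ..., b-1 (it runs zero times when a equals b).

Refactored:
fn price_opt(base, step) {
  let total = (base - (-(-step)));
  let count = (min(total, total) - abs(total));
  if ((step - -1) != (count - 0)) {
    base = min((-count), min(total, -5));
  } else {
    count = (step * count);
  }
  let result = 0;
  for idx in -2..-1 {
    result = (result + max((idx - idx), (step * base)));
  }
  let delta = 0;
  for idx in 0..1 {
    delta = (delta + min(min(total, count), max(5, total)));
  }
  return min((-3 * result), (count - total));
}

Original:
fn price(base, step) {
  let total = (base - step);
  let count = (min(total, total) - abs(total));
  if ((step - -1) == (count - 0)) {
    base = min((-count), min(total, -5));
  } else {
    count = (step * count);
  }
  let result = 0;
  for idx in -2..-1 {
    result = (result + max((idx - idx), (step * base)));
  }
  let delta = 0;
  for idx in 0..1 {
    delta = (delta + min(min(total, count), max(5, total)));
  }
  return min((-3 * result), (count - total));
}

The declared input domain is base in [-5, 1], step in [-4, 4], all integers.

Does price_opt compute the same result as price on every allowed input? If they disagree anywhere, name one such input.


Consider the input base=-5, step=0.
price: total = -5; count = -10; ((step - -1) == (count - 0)) -> false; count = 0; result = 0; [idx=-2]; result = 0; delta = 0; [idx=0]; delta = -5; return 0
price_opt: total = -5; count = -10; ((step - -1) != (count - 0)) -> true; base = -5; result = 0; [idx=-2]; result = 0; delta = 0; [idx=0]; delta = -10; return -5
0 != -5, so the rewrite changes behavior.
verdict: not equivalent; witness: base=-5, step=0


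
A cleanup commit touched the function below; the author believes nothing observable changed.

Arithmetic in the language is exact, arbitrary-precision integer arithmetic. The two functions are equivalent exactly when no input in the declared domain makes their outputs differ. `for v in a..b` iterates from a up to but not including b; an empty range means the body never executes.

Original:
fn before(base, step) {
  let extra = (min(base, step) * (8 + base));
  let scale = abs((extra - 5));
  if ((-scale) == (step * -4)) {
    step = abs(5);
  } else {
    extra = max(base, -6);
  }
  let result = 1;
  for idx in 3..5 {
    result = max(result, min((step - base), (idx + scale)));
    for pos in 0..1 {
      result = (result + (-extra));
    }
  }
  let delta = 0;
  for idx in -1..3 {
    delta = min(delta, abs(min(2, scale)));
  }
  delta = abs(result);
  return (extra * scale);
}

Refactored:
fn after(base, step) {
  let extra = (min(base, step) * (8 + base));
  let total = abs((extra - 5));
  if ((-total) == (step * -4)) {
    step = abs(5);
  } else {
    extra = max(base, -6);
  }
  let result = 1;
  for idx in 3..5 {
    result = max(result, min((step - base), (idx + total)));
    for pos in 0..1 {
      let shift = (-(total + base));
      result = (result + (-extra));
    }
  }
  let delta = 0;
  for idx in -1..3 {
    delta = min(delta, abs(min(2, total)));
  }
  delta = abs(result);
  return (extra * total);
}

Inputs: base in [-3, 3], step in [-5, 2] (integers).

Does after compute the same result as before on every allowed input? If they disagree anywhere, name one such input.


Reading the diff, among the changes: local variable names differ, arithmetic usage differs, statement counts differ.
As a probe, take base=0, step=-4: before runs extra=-32, then scale=37, then ((-scale) == (step * -4)) is false, then extra=0, then result=1, then (idx=3), then result=1, then (pos=0), then result=1, then (idx=4), then result=1, then (pos=0), then result=1, then delta=0, then (idx=-1), then delta=0, then (idx=0), then delta=0, then (idx=1), then delta=0, then (idx=2), then delta=0, then delta=1, then returns 0; after runs extra=-32, then total=37, then ((-total) == (step * -4)) is false, then extra=0, then result=1, then (idx=3), then result=1, then (pos=0), then shift=-37, then result=1, then (idx=4), then result=1, then (pos=0), then shift=-37, then result=1, then delta=0, then (idx=-1), then delta=0, then (idx=0), then delta=0, then (idx=1), then delta=0, then (idx=2), then delta=0, then delta=1, then returns 0; both end at 0.
Sweeping the whole domain (56 inputs) finds no disagreement.
verdict: equivalent


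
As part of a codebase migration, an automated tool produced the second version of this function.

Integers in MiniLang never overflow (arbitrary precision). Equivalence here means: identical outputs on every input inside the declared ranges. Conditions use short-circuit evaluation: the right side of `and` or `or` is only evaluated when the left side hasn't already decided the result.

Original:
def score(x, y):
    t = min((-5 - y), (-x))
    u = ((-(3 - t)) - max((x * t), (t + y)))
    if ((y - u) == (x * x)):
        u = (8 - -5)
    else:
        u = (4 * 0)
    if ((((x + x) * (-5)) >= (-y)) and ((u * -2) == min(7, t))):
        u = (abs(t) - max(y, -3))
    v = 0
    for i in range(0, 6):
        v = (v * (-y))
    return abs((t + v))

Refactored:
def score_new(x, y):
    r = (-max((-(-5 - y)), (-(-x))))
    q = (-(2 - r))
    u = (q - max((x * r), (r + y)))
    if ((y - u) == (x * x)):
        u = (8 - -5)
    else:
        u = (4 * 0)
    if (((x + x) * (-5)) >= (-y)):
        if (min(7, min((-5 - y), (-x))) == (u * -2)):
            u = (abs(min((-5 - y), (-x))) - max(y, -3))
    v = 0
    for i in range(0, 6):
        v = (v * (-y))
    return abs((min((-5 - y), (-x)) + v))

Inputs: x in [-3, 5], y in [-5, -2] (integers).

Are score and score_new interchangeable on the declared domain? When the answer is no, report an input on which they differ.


The suspicious edit (`3` became `2`) never changes the result for any input inside the declared domain.
Spot check at x=5, y=-4 — score: t = -5; u = 1; ((y - u) == (x * x)) -> false; u = 0; ((((x + x) * (-5)) >= (-y)) and ((u * -2) == min(7, t))) -> false; v = 0; [i=0]; v = 0; [i=1]; v = 0; [i=2]; v = 0; [i=3]; v = 0; [i=4]; v = 0; [i=5]; v = 0; return 5. score_new: r = -5; q = -7; u = 2; ((y - u) == (x * x)) -> false; u = 0; (((x + x) * (-5)) >= (-y)) -> false; v = 0; [i=0]; v = 0; [i=1]; v = 0; [i=2]; v = 0; [i=3]; v = 0; [i=4]; v = 0; [i=5]; v = 0; return 5. Both give 5.
Across all 36 domain points the two functions coincide.
verdict: equivalent


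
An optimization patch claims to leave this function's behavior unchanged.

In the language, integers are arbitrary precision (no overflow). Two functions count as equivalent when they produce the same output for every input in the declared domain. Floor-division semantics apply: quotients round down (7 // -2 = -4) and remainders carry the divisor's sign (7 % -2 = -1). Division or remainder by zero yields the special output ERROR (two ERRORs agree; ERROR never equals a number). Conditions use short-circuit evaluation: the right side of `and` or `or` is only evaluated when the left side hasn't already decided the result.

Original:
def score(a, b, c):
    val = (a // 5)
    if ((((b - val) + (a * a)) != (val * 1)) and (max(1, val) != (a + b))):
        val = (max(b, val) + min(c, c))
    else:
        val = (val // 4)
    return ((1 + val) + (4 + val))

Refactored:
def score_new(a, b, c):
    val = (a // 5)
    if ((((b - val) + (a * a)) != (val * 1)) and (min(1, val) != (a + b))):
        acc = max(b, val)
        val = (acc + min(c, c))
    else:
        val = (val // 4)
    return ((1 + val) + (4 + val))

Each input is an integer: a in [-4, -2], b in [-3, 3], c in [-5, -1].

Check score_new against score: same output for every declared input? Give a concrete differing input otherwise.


Input a=-4, b=3, c=-5: 1 from score versus 3 from score_new.
verdict: not equivalent; witness: a=-4, b=3, c=-5


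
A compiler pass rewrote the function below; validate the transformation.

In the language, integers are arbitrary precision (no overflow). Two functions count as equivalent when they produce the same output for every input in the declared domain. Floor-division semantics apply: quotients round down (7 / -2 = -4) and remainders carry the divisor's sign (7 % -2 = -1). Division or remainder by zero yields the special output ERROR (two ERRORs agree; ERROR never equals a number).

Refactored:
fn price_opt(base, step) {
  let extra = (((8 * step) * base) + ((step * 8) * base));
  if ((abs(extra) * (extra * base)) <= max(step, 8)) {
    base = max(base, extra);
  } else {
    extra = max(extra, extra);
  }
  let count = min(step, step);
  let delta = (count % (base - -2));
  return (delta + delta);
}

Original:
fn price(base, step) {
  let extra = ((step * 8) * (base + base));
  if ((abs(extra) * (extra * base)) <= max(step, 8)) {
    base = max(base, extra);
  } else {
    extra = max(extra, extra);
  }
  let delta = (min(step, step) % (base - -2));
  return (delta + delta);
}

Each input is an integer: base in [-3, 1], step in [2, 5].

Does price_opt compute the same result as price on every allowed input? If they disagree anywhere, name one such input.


Changes here: constant usage differs, and arithmetic usage differs, and statement counts differ, and local variable names differ; the full 20-point sweep finds no disagreement.
verdict: equivalent


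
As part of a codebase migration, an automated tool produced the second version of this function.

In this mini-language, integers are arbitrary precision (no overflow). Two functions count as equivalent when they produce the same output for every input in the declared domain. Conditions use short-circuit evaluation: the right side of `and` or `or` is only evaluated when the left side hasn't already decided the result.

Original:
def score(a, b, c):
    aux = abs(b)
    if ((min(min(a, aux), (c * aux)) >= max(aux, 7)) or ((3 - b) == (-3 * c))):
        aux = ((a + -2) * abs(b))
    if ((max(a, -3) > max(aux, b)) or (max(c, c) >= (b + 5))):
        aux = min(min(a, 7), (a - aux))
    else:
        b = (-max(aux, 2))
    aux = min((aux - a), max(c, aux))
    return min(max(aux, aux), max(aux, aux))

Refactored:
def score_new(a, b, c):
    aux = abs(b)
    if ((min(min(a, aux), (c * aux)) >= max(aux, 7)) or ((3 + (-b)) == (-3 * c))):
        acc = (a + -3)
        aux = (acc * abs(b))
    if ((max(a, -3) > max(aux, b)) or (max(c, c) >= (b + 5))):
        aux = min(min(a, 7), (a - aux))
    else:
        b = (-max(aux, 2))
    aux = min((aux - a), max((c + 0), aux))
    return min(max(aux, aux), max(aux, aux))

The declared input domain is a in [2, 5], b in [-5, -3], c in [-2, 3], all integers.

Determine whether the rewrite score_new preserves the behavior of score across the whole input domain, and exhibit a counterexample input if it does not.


The rewrite breaks on a=4, b=-3, c=-2, where the results are 2 and -3.
score: aux=3, then ((min(min(a, aux), (c * aux)) >= max(aux, 7)) or ((3 - b) == (-3 * c))) is true, then aux=6, then ((max(a, -3) > max(aux, b)) or (max(c, c) >= (b + 5))) is false, then b=-6, then aux=2, then returns 2
score_new: aux=3, then ((min(min(a, aux), (c * aux)) >= max(aux, 7)) or ((3 + (-b)) == (-3 * c))) is true, then acc=1, then aux=3, then ((max(a, -3) > max(aux, b)) or (max(c, c) >= (b + 5))) is true, then aux=1, then aux=-3, then returns -3
verdict: not equivalent; witness: a=4, b=-3, c=-2


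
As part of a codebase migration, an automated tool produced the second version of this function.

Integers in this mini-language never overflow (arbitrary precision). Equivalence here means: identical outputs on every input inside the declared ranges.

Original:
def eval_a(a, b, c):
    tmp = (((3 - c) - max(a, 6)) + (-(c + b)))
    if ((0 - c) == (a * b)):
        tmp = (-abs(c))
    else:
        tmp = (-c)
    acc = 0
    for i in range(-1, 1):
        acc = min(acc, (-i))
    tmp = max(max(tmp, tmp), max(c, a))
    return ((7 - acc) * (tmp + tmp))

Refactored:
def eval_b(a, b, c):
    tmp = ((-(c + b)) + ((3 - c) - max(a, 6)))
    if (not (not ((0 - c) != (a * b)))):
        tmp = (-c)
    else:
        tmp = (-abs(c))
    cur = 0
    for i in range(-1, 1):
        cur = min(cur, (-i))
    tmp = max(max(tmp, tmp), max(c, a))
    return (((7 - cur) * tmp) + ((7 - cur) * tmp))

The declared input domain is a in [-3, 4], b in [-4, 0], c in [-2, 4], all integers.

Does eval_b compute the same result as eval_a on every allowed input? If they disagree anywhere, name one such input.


Behavior is preserved: although comparison usage differs; and local variable names differ; and constant usage differs; and arithmetic usage differs; and boolean connective usage differs, the outputs never diverge.
Tracing a=-2, b=-3, c=2: eval_a: tmp = -4; ((0 - c) == (a * b)) -> false; tmp = -2; acc = 0; [i=-1]; acc = 0; [i=0]; acc = 0; tmp = 2; return 28 | eval_b: tmp = -4; (not (not ((0 - c) != (a * b)))) -> true; tmp = -2; cur = 0; [i=-1]; cur = 0; [i=0]; cur = 0; tmp = 2; return 28 — matching result 28.
An exhaustive pass over the 280 declared inputs shows identical outputs.
verdict: equivalent


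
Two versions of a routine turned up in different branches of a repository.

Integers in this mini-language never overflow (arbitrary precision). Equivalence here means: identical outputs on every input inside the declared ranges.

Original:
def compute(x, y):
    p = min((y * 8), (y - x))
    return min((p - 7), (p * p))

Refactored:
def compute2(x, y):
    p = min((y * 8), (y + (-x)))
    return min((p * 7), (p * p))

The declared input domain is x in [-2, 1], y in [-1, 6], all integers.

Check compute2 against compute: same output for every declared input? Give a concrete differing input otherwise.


Take x=-2, y=-1.
compute: p = -8; return -15
compute2: p = -8; return -56
-15 and -56 differ, so these are not the same function on this domain.
verdict: not equivalent; witness: x=-2, y=-1


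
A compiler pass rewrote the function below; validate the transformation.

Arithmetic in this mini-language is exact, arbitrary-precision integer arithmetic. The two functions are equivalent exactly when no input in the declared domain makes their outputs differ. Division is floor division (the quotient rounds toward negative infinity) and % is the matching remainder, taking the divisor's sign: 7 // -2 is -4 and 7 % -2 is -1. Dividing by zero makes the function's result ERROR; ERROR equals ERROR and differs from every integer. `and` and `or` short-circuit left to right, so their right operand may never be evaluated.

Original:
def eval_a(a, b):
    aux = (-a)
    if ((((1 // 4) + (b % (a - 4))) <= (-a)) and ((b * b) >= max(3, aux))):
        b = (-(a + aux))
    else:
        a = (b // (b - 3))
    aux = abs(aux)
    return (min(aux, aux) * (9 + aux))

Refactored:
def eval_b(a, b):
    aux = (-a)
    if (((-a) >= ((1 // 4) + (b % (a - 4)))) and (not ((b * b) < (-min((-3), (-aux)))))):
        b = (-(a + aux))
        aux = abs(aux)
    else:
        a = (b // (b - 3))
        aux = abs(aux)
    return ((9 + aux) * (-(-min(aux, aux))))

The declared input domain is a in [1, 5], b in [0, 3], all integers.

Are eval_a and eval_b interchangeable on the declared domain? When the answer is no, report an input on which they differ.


The two are interchangeable: boolean connective usage differs, statement counts differ, min/max/abs usage differs, comparison usage differs, and every declared input agrees.
Tracing a=3, b=2: eval_a: aux = -3; ((((1 // 4) + (b % (a - 4))) <= (-a)) and ((b * b) >= max(3, aux))) -> false; a = -2; aux = 3; return 36 | eval_b: aux = -3; (((-a) >= ((1 // 4) + (b % (a - 4)))) and (not ((b * b) < (-min((-3), (-aux)))))) -> false; a = -2; aux = 3; return 36 — matching result 36.
Every one of the 20 inputs gives matching results.
verdict: equivalent


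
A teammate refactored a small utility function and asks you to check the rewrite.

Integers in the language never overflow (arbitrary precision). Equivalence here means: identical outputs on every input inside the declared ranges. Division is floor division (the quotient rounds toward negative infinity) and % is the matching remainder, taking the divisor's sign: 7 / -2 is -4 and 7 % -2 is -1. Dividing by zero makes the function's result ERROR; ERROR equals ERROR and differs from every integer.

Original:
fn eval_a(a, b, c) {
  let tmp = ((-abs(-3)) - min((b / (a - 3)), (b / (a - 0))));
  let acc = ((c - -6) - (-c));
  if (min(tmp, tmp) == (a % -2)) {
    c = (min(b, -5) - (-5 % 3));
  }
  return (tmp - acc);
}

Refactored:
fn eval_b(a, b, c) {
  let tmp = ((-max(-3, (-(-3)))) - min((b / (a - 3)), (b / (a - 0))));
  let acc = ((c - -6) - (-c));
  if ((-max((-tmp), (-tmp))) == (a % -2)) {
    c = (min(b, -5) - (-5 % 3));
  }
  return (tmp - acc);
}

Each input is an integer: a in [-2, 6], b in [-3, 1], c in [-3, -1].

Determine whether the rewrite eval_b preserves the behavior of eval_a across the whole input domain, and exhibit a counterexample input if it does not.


Differences: constant usage differs; min/max/abs usage differs — yet all 135 inputs agree.
verdict: equivalent


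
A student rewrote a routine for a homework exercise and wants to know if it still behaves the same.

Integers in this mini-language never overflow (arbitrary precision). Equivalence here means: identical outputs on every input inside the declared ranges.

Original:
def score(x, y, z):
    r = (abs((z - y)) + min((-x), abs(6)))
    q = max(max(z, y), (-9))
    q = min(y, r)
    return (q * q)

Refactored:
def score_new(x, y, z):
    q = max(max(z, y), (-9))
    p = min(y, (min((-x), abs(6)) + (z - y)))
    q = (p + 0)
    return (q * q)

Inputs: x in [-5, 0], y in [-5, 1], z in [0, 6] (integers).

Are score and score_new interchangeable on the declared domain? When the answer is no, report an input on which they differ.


x=-1, y=1, z=0 yields 1 from score but 0 from score_new.
verdict: not equivalent; witness: x=-1, y=1, z=0


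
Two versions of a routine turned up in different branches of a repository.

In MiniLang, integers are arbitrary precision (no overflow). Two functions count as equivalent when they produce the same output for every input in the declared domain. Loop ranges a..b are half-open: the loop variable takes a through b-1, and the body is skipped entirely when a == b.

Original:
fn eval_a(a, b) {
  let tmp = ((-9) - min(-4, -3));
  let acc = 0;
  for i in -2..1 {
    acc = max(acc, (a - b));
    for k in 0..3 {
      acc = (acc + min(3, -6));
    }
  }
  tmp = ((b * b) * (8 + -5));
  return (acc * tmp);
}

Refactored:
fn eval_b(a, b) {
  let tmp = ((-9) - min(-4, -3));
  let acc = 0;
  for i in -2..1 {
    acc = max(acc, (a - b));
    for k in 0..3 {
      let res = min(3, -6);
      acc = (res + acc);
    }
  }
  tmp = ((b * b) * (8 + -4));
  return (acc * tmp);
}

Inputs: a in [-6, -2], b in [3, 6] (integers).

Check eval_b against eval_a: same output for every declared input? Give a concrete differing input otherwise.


There is a counterexample at a=-6, b=3: -729 on one side, -972 on the other.
eval_a: tmp := -5 | acc := 0 | iter i=-2: | acc := 0 | iter k=0: | acc := -6 | iter k=1: | acc := -12 | iter k=2: | acc := -18 | iter i=-1: | acc := -9 | iter k=0: | acc := -15 | iter k=1: | acc := -21 | iter k=2: | acc := -27 | iter i=0: | acc := -9 | iter k=0: | acc := -15 | iter k=1: | acc := -21 | iter k=2: | acc := -27 | tmp := 27 | result -729
eval_b: tmp := -5 | acc := 0 | iter i=-2: | acc := 0 | iter k=0: | res := -6 | acc := -6 | iter k=1: | res := -6 | acc := -12 | iter k=2: | res := -6 | acc := -18 | iter i=-1: | acc := -9 | iter k=0: | res := -6 | acc := -15 | iter k=1: | res := -6 | acc := -21 | iter k=2: | res := -6 | acc := -27 | iter i=0: | acc := -9 | iter k=0: | res := -6 | acc := -15 | iter k=1: | res := -6 | acc := -21 | iter k=2: | res := -6 | acc := -27 | tmp := 36 | result -972
verdict: not equivalent; witness: a=-6, b=3


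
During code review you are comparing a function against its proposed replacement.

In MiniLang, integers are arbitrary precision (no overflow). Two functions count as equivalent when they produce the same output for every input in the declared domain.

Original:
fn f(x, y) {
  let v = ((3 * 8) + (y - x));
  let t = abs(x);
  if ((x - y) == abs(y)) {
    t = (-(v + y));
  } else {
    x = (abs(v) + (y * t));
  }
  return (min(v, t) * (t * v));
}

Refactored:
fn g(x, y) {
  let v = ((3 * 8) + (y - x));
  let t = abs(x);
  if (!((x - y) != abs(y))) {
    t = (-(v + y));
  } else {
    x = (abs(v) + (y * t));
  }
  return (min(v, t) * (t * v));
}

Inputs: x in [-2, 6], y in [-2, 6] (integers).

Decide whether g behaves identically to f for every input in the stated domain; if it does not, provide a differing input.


The two are interchangeable: boolean connective usage differs, and comparison usage differs, and every declared input agrees.
Tracing x=5, y=4: f: v := 23 | t := 5 | ((x - y) == abs(y)): false | x := 43 | result 575 | g: v := 23 | t := 5 | (!((x - y) != abs(y))): false | x := 43 | result 575 — matching result 575.
Sweeping the whole domain (81 inputs) finds no disagreement.
verdict: equivalent


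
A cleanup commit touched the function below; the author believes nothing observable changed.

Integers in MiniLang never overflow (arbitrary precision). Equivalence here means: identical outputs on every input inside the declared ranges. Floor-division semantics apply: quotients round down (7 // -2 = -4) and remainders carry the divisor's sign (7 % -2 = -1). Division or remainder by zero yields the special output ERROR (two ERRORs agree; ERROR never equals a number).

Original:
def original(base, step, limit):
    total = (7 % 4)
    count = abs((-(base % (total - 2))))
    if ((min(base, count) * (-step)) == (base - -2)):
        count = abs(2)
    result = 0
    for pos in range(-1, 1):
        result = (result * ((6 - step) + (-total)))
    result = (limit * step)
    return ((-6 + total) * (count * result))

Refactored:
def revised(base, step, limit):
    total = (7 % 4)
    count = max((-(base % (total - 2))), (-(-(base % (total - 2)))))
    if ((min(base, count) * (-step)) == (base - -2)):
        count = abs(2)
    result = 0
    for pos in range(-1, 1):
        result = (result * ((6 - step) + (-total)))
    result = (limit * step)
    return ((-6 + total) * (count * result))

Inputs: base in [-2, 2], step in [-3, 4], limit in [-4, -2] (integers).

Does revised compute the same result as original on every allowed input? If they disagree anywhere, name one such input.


Comparing the listings, the differences include: constant usage differs; and min/max/abs usage differs; and arithmetic usage differs.
As a probe, take base=1, step=4, limit=-3: original runs total := 3 | count := 0 | ((min(base, count) * (-step)) == (base - -2)): false | result := 0 | iter pos=-1: | result := 0 | iter pos=0: | result := 0 | result := -12 | result 0; revised runs total := 3 | count := 0 | ((min(base, count) * (-step)) == (base - -2)): false | result := 0 | iter pos=-1: | result := 0 | iter pos=0: | result := 0 | result := -12 | result 0; both end at 0.
An exhaustive pass over the 120 declared inputs shows identical outputs.
verdict: equivalent


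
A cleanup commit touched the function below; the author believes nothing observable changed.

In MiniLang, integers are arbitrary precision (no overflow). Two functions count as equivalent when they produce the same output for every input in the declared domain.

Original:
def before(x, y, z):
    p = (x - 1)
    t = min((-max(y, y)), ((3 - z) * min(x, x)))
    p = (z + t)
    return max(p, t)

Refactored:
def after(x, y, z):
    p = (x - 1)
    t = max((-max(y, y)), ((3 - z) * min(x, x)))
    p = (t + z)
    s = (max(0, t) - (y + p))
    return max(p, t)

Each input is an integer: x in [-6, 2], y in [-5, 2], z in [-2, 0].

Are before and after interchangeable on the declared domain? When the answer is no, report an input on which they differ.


Run the pair on x=-6, y=-5, z=-2.
before: p := -7 | t := -30 | p := -32 | result -30
after: p := -7 | t := 5 | p := 3 | s := 7 | result 5
-30 != 5, so the rewrite changes behavior.
verdict: not equivalent; witness: x=-6, y=-5, z=-2


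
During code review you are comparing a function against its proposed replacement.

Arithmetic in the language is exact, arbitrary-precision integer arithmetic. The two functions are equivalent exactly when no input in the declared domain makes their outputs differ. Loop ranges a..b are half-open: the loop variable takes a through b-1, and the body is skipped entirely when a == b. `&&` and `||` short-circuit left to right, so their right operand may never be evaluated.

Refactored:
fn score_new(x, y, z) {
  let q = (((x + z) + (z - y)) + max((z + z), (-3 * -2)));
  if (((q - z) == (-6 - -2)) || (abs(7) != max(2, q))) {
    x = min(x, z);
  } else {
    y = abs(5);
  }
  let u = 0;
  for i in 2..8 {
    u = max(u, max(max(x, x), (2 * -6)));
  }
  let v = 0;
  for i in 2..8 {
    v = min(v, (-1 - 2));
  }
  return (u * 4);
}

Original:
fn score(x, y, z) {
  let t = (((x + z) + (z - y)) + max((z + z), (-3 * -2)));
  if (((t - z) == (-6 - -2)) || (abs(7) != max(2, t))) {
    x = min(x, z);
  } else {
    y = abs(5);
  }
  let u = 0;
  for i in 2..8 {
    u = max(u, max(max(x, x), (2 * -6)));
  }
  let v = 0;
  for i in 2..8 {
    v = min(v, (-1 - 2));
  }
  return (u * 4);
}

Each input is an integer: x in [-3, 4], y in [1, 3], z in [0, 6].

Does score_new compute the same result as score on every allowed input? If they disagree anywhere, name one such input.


This is a faithful refactor — local variable names differ, but the computed results match everywhere.
One worked example (x=3, y=1, z=0) — score: t becomes 8; next (((t - z) == (-6 - -2)) || (abs(7) != max(2, t))) evaluates to true; next x becomes 0; next u becomes 0; next at i=2:; next u becomes 0; next at i=3:; next u becomes 0; next at i=4:; next u becomes 0; next at i=5:; next u becomes 0; next at i=6:; next u becomes 0; next at i=7:; next u becomes 0; next v becomes 0; next at i=2:; next v becomes -3; next at i=3:; next v becomes -3; next at i=4:; next v becomes -3; next at i=5:; next v becomes -3; next at i=6:; next v becomes -3; next at i=7:; next v becomes -3; next final value 0; score_new: q becomes 8; next (((q - z) == (-6 - -2)) || (abs(7) != max(2, q))) evaluates to true; next x becomes 0; next u becomes 0; next at i=2:; next u becomes 0; next at i=3:; next u becomes 0; next at i=4:; next u becomes 0; next at i=5:; next u becomes 0; next at i=6:; next u becomes 0; next at i=7:; next u becomes 0; next v becomes 0; next at i=2:; next v becomes -3; next at i=3:; next v becomes -3; next at i=4:; next v becomes -3; next at i=5:; next v becomes -3; next at i=6:; next v becomes -3; next at i=7:; next v becomes -3; next final value 0; agreement on 0.
Across all 168 domain points the two functions coincide.
verdict: equivalent
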